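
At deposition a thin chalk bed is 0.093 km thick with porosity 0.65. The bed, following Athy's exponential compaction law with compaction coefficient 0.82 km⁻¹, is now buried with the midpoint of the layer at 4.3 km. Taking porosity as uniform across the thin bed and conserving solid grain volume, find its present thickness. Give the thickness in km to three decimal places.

0.033 km

Porosity at 4.3 km: phi = 0.65·exp(−0.82×4.3) = 0.0191
Solid-volume conservation: h(1−phi) = h₀(1−phi₀) ⇒ h = h₀·(1−phi₀)/(1−phi)
h = 0.093 × (1 − 0.65)/(1 − 0.0191) = 0.093 × 0.3568 = 0.0332 km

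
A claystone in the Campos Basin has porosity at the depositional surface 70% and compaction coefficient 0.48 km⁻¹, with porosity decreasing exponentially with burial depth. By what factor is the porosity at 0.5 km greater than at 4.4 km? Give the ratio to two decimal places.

φ(Z₁)/φ(Z₂) = e^(−k·Z₁)/e^(−k·Z₂) = e^{k(Z₂−Z₁)}
= exp(0.48 × 3.9) = exp(1.872) = 6.5013

6.50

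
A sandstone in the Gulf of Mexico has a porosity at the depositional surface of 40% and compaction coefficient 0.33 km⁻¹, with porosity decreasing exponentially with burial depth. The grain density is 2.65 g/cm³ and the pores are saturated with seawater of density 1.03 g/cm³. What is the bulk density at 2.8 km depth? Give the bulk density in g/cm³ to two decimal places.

2.39 g/cm³

Porosity at depth: n = 0.4·exp(−0.33×2.8) = 0.4×0.3969 = 0.1588
Bulk density: ρ_b = (1−n)ρ_g + n·ρ_f = 0.8412×2.65 + 0.1588×1.03
       = 2.229 + 0.164 = 2.393 g/cm³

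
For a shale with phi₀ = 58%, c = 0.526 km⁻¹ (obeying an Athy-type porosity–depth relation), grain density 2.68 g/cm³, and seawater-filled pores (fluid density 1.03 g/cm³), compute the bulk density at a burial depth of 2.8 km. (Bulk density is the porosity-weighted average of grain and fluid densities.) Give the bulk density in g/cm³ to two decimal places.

2.46 g/cm³

Porosity at depth: phi = 0.58·exp(−0.526×2.8) = 0.58×0.2293 = 0.1330
Bulk density: ρ_b = (1−phi)ρ_g + phi·ρ_f = 0.8670×2.68 + 0.1330×1.03
       = 2.324 + 0.137 = 2.461 g/cm³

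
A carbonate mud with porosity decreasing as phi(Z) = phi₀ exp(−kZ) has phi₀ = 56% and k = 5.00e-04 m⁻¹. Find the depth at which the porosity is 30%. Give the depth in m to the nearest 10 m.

1250 m

Working in km (1 km = 1000 m; k in km⁻¹ = k in m⁻¹ × 1000):
Invert Athy's law: Z = ln(phi₀/phi) / k
Z = ln(0.56/0.3) / 0.5 = ln(1.867) / 0.5 = 0.6242 / 0.5 = 1.248 km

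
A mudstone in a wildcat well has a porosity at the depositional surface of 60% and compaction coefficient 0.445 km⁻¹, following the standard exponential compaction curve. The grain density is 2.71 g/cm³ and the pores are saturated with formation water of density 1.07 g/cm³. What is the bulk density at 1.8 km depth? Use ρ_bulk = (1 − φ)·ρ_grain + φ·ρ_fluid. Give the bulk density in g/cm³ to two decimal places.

Porosity at depth: n = 0.6·exp(−0.445×1.8) = 0.6×0.4489 = 0.2693
Bulk density: ρ_b = (1−n)ρ_g + n·ρ_f = 0.7307×2.71 + 0.2693×1.07
       = 1.980 + 0.288 = 2.268 g/cm³

2.27 g/cm³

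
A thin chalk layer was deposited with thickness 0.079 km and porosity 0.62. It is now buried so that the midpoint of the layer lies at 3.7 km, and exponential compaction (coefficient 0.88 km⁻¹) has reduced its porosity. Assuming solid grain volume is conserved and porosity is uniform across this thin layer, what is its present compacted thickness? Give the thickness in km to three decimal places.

0.031 km

Porosity at 3.7 km: phi = 0.62·exp(−0.88×3.7) = 0.0239
Solid-volume conservation: h(1−phi) = h₀(1−phi₀) ⇒ h = h₀·(1−phi₀)/(1−phi)
h = 0.079 × (1 − 0.62)/(1 − 0.0239) = 0.079 × 0.3893 = 0.0308 km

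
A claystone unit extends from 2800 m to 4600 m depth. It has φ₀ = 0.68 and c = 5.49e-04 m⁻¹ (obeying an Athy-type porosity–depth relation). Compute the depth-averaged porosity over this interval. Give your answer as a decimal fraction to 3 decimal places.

0.093

Working in km (1 km = 1000 m; c in km⁻¹ = c in m⁻¹ × 1000):
⟨φ⟩ = (1/(Z₂−Z₁)) ∫ φ₀ e^(−cZ) dZ = φ₀·(e^(−c·Z₁) − e^(−c·Z₂)) / (c·(Z₂−Z₁))
e^(−0.549×2.8) = 0.2150; e^(−0.549×4.6) = 0.0800
⟨φ⟩ = 0.68 × (0.2150 − 0.0800) / (0.549 × 1.8) = 0.68 × 0.1366 = 0.0929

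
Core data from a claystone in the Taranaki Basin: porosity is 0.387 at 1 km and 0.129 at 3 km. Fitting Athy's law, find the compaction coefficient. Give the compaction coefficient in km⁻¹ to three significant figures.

Athy: n(Z) = n₀ e^(−kZ) ⇒ n₁/n₂ = e^{k(Z₂−Z₁)} ⇒ k = ln(n₁/n₂)/(Z₂−Z₁)
k = ln(0.387/0.129) / (3 − 1) = ln(3) / 2 = 1.0986 / 2 = 0.5493 km⁻¹

0.549 km⁻¹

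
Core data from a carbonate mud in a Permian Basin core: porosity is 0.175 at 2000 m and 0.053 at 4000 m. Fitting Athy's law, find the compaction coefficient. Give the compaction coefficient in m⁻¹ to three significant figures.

Working in km (1 km = 1000 m; β in km⁻¹ = β in m⁻¹ × 1000):
Athy: phi(Z) = phi₀ e^(−βZ) ⇒ phi₁/phi₂ = e^{β(Z₂−Z₁)} ⇒ β = ln(phi₁/phi₂)/(Z₂−Z₁)
β = ln(0.175/0.053) / (4 − 2) = ln(3.302) / 2 = 1.1945 / 2 = 0.5972 km⁻¹

0.000597 m⁻¹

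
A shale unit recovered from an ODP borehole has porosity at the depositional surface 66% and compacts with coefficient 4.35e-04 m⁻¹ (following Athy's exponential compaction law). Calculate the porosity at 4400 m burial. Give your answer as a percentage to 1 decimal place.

9.7%

Working in km (1 km = 1000 m; c in km⁻¹ = c in m⁻¹ × 1000):
φ = φ₀·exp(−c·Z) = 0.66 × exp(−0.435 × 4.4) = 0.66 × exp(−1.914)
  = 0.66 × 0.1475 = 0.0973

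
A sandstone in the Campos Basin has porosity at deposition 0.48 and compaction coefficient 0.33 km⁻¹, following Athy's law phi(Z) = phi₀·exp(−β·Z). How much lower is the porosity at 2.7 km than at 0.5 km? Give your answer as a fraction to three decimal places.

phi(0.5) = 0.48·e^(−0.33×0.5) = 0.4070
phi(2.7) = 0.48·e^(−0.33×2.7) = 0.1969
Δphi = 0.4070 − 0.1969 = 0.2101

0.210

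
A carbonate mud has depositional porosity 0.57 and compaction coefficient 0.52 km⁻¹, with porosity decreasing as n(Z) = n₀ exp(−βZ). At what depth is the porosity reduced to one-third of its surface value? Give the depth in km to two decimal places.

2.11 km

n/n₀ = 1/3 ⇒ exp(−β·Z) = 1/3 ⇒ Z = ln(3) / β
Z = 1.0986 / 0.52 = 2.113 km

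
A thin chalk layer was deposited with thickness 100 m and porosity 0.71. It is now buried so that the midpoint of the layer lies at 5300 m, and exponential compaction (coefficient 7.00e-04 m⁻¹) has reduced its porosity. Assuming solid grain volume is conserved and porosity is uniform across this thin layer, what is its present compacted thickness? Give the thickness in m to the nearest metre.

Working in km (1 km = 1000 m; c in km⁻¹ = c in m⁻¹ × 1000):
Porosity at 5.3 km: φ = 0.71·exp(−0.7×5.3) = 0.0174
Solid-volume conservation: h(1−φ) = h₀(1−φ₀) ⇒ h = h₀·(1−φ₀)/(1−φ)
h = 0.1 × (1 − 0.71)/(1 − 0.0174) = 0.1 × 0.2951 = 0.0295 km

30 m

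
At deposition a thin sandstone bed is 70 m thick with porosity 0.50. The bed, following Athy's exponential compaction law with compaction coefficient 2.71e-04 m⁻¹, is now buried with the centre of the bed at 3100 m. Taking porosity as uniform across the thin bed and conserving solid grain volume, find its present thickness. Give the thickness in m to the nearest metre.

45 m

Working in km (1 km = 1000 m; k in km⁻¹ = k in m⁻¹ × 1000):
Porosity at 3.1 km: n = 0.5·exp(−0.271×3.1) = 0.2158
Solid-volume conservation: h(1−n) = h₀(1−n₀) ⇒ h = h₀·(1−n₀)/(1−n)
h = 0.07 × (1 − 0.5)/(1 − 0.2158) = 0.07 × 0.6376 = 0.0446 km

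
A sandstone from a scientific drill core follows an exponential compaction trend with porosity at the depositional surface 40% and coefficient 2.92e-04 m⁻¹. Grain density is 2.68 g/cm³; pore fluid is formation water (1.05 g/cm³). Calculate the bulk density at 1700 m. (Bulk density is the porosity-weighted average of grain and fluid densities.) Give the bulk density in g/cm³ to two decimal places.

2.28 g/cm³

Working in km (1 km = 1000 m; c in km⁻¹ = c in m⁻¹ × 1000):
Porosity at depth: n = 0.4·exp(−0.292×1.7) = 0.4×0.6087 = 0.2435
Bulk density: ρ_b = (1−n)ρ_g + n·ρ_f = 0.7565×2.68 + 0.2435×1.05
       = 2.027 + 0.256 = 2.283 g/cm³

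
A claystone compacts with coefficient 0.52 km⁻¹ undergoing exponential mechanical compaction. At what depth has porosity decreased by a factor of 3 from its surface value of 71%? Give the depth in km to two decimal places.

phi/phi₀ = 1/3 ⇒ exp(−k·d) = 1/3 ⇒ d = ln(3) / k
d = 1.0986 / 0.52 = 2.113 km

2.11 km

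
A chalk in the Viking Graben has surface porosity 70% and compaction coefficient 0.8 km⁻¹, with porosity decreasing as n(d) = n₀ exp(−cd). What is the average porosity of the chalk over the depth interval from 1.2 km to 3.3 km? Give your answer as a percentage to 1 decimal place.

⟨n⟩ = (1/(d₂−d₁)) ∫ n₀ e^(−cd) dd = n₀·(e^(−c·d₁) − e^(−c·d₂)) / (c·(d₂−d₁))
e^(−0.8×1.2) = 0.3829; e^(−0.8×3.3) = 0.0714
⟨n⟩ = 0.7 × (0.3829 − 0.0714) / (0.8 × 2.1) = 0.7 × 0.1854 = 0.1298

13.0%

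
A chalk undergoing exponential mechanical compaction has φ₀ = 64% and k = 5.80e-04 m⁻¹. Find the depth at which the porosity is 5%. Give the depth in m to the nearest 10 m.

4400 m

Working in km (1 km = 1000 m; k in km⁻¹ = k in m⁻¹ × 1000):
Invert Athy's law: d = ln(φ₀/φ) / k
d = ln(0.64/0.05) / 0.58 = ln(12.8) / 0.58 = 2.5494 / 0.58 = 4.396 km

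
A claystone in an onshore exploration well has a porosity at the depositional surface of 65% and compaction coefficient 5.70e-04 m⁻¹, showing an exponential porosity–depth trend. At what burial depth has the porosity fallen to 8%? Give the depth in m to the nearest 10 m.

Working in km (1 km = 1000 m; c in km⁻¹ = c in m⁻¹ × 1000):
Invert Athy's law: Z = ln(φ₀/φ) / c
Z = ln(0.65/0.08) / 0.57 = ln(8.125) / 0.57 = 2.0949 / 0.57 = 3.675 km

3680 m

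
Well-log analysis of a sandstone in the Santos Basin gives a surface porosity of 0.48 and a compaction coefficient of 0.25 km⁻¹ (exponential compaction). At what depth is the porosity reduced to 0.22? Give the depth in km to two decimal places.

Invert Athy's law: z = ln(n₀/n) / k
z = ln(0.48/0.22) / 0.25 = ln(2.182) / 0.25 = 0.7802 / 0.25 = 3.121 km

3.12 km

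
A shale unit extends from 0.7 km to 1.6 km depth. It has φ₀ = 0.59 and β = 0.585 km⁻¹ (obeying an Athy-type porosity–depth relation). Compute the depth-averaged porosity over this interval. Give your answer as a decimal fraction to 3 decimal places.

0.305

⟨φ⟩ = (1/(Z₂−Z₁)) ∫ φ₀ e^(−βZ) dZ = φ₀·(e^(−β·Z₁) − e^(−β·Z₂)) / (β·(Z₂−Z₁))
e^(−0.585×0.7) = 0.6640; e^(−0.585×1.6) = 0.3922
⟨φ⟩ = 0.59 × (0.6640 − 0.3922) / (0.585 × 0.9) = 0.59 × 0.5162 = 0.3046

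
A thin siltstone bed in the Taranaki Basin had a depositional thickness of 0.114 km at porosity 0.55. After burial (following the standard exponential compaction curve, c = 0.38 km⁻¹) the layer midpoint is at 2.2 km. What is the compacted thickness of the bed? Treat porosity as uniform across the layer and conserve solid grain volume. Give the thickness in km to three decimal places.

0.067 km

Porosity at 2.2 km: phi = 0.55·exp(−0.38×2.2) = 0.2384
Solid-volume conservation: h(1−phi) = h₀(1−phi₀) ⇒ h = h₀·(1−phi₀)/(1−phi)
h = 0.114 × (1 − 0.55)/(1 − 0.2384) = 0.114 × 0.5909 = 0.0674 km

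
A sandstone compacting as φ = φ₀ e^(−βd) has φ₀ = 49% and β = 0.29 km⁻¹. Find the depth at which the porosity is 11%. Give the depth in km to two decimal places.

5.15 km

Invert Athy's law: d = ln(φ₀/φ) / β
d = ln(0.49/0.11) / 0.29 = ln(4.455) / 0.29 = 1.4939 / 0.29 = 5.151 km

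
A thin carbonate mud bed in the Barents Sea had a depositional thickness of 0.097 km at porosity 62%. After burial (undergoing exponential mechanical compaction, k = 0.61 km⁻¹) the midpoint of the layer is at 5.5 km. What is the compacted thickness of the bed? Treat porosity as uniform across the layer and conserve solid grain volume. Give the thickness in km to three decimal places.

Porosity at 5.5 km: n = 0.62·exp(−0.61×5.5) = 0.0216
Solid-volume conservation: h(1−n) = h₀(1−n₀) ⇒ h = h₀·(1−n₀)/(1−n)
h = 0.097 × (1 − 0.62)/(1 − 0.0216) = 0.097 × 0.3884 = 0.0377 km

0.038 km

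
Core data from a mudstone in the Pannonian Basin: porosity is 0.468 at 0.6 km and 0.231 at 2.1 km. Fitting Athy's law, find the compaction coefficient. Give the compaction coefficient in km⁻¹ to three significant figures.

Athy: n(Z) = n₀ e^(−βZ) ⇒ n₁/n₂ = e^{β(Z₂−Z₁)} ⇒ β = ln(n₁/n₂)/(Z₂−Z₁)
β = ln(0.468/0.231) / (2.1 − 0.6) = ln(2.026) / 1.5 = 0.7061 / 1.5 = 0.4707 km⁻¹

0.471 km⁻¹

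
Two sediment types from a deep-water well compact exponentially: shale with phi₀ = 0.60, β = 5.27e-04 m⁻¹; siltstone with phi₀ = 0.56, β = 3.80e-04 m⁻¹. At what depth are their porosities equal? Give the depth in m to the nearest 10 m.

Working in km (1 km = 1000 m; β in km⁻¹ = β in m⁻¹ × 1000):
Set phi₀ₐ e^(−βₐd) = phi₀ᵦ e^(−βᵦd) ⇒ ln(phi₀ₐ/phi₀ᵦ) = (βₐ − βᵦ)·d
d = ln(0.6/0.56) / (0.527 − 0.38) = 0.0690 / 0.147 = 0.469 km

470 m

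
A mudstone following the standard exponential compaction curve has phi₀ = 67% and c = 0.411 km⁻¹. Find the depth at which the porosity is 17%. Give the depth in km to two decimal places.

3.34 km

Invert Athy's law: d = ln(phi₀/phi) / c
d = ln(0.67/0.17) / 0.411 = ln(3.941) / 0.411 = 1.3715 / 0.411 = 3.337 km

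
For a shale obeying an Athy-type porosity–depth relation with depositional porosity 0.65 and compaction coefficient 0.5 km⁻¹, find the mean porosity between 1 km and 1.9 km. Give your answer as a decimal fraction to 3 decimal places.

⟨φ⟩ = (1/(d₂−d₁)) ∫ φ₀ e^(−cd) dd = φ₀·(e^(−c·d₁) − e^(−c·d₂)) / (c·(d₂−d₁))
e^(−0.5×1) = 0.6065; e^(−0.5×1.9) = 0.3867
⟨φ⟩ = 0.65 × (0.6065 − 0.3867) / (0.5 × 0.9) = 0.65 × 0.4884 = 0.3175

0.317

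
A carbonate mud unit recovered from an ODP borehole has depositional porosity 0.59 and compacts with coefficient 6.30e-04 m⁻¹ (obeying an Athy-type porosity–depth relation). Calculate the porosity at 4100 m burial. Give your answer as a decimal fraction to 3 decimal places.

0.045

Working in km (1 km = 1000 m; β in km⁻¹ = β in m⁻¹ × 1000):
phi = phi₀·exp(−β·z) = 0.59 × exp(−0.63 × 4.1) = 0.59 × exp(−2.583)
  = 0.59 × 0.0755 = 0.0446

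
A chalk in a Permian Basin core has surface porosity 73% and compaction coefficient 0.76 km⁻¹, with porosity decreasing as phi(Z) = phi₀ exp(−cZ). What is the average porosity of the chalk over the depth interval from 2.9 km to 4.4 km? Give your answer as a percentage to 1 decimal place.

4.8%

⟨phi⟩ = (1/(Z₂−Z₁)) ∫ phi₀ e^(−cZ) dZ = phi₀·(e^(−c·Z₁) − e^(−c·Z₂)) / (c·(Z₂−Z₁))
e^(−0.76×2.9) = 0.1104; e^(−0.76×4.4) = 0.0353
⟨phi⟩ = 0.73 × (0.1104 − 0.0353) / (0.76 × 1.5) = 0.73 × 0.0658 = 0.0481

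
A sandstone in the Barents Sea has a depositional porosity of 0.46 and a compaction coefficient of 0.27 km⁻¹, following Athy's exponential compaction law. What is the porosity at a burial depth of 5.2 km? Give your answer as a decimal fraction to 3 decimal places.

φ = φ₀·exp(−k·Z) = 0.46 × exp(−0.27 × 5.2) = 0.46 × exp(−1.404)
  = 0.46 × 0.2456 = 0.1130

0.113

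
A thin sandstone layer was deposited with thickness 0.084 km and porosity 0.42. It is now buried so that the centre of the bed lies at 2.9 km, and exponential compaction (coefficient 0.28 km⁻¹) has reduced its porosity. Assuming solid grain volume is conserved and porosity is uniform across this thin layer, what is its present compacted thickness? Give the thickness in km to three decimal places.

Porosity at 2.9 km: phi = 0.42·exp(−0.28×2.9) = 0.1865
Solid-volume conservation: h(1−phi) = h₀(1−phi₀) ⇒ h = h₀·(1−phi₀)/(1−phi)
h = 0.084 × (1 − 0.42)/(1 − 0.1865) = 0.084 × 0.7129 = 0.0599 km

0.060 km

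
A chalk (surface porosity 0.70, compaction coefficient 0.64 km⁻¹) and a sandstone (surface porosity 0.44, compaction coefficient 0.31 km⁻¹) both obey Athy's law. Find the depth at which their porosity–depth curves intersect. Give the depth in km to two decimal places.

1.41 km

Set phi₀ₐ e^(−cₐd) = phi₀ᵦ e^(−cᵦd) ⇒ ln(phi₀ₐ/phi₀ᵦ) = (cₐ − cᵦ)·d
d = ln(0.7/0.44) / (0.64 − 0.31) = 0.4643 / 0.33 = 1.407 km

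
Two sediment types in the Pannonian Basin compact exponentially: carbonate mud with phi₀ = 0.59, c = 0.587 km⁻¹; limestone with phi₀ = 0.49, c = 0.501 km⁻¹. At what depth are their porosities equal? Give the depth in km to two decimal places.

Set phi₀ₐ e^(−cₐd) = phi₀ᵦ e^(−cᵦd) ⇒ ln(phi₀ₐ/phi₀ᵦ) = (cₐ − cᵦ)·d
d = ln(0.59/0.49) / (0.587 − 0.501) = 0.1857 / 0.086 = 2.160 km

2.16 km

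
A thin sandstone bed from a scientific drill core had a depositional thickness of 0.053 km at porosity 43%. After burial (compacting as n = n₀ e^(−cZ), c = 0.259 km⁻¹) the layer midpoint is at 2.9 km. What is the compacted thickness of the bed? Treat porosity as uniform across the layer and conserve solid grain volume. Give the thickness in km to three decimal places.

Porosity at 2.9 km: n = 0.43·exp(−0.259×2.9) = 0.2029
Solid-volume conservation: h(1−n) = h₀(1−n₀) ⇒ h = h₀·(1−n₀)/(1−n)
h = 0.053 × (1 − 0.43)/(1 − 0.2029) = 0.053 × 0.7151 = 0.0379 km

0.038 km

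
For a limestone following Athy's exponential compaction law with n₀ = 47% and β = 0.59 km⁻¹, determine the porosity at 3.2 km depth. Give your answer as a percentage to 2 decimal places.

n = n₀·exp(−β·d) = 0.47 × exp(−0.59 × 3.2) = 0.47 × exp(−1.888)
  = 0.47 × 0.1514 = 0.0711

7.11%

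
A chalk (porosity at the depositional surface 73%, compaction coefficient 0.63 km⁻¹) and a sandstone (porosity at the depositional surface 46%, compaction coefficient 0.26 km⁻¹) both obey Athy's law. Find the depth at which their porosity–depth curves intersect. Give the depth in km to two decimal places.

1.25 km

Set φ₀ₐ e^(−βₐZ) = φ₀ᵦ e^(−βᵦZ) ⇒ ln(φ₀ₐ/φ₀ᵦ) = (βₐ − βᵦ)·Z
Z = ln(0.73/0.46) / (0.63 − 0.26) = 0.4618 / 0.37 = 1.248 km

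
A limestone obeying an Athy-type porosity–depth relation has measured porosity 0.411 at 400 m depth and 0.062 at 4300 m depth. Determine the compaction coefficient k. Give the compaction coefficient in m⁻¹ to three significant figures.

0.000485 m⁻¹

Working in km (1 km = 1000 m; k in km⁻¹ = k in m⁻¹ × 1000):
Athy: n(z) = n₀ e^(−kz) ⇒ n₁/n₂ = e^{k(z₂−z₁)} ⇒ k = ln(n₁/n₂)/(z₂−z₁)
k = ln(0.411/0.062) / (4.3 − 0.4) = ln(6.629) / 3.9 = 1.8915 / 3.9 = 0.485 km⁻¹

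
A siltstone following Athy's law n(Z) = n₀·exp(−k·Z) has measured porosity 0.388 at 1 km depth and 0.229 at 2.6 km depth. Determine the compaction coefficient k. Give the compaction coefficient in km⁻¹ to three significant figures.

Athy: n(Z) = n₀ e^(−kZ) ⇒ n₁/n₂ = e^{k(Z₂−Z₁)} ⇒ k = ln(n₁/n₂)/(Z₂−Z₁)
k = ln(0.388/0.229) / (2.6 − 1) = ln(1.694) / 1.6 = 0.5273 / 1.6 = 0.3296 km⁻¹

0.330 km⁻¹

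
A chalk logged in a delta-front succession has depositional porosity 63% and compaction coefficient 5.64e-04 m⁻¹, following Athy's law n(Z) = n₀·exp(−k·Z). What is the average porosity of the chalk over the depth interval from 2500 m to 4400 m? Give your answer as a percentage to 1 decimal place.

Working in km (1 km = 1000 m; k in km⁻¹ = k in m⁻¹ × 1000):
⟨n⟩ = (1/(Z₂−Z₁)) ∫ n₀ e^(−kZ) dZ = n₀·(e^(−k·Z₁) − e^(−k·Z₂)) / (k·(Z₂−Z₁))
e^(−0.564×2.5) = 0.2441; e^(−0.564×4.4) = 0.0836
⟨n⟩ = 0.63 × (0.2441 − 0.0836) / (0.564 × 1.9) = 0.63 × 0.1498 = 0.0944

9.4%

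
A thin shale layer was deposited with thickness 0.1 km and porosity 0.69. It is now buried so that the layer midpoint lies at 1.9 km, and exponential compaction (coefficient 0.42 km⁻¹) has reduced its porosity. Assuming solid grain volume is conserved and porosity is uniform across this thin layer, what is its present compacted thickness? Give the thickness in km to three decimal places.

0.045 km

Porosity at 1.9 km: φ = 0.69·exp(−0.42×1.9) = 0.3107
Solid-volume conservation: h(1−φ) = h₀(1−φ₀) ⇒ h = h₀·(1−φ₀)/(1−φ)
h = 0.1 × (1 − 0.69)/(1 − 0.3107) = 0.1 × 0.4497 = 0.0450 km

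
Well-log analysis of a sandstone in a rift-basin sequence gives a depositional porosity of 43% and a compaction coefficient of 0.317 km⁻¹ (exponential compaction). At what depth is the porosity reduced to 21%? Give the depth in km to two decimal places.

2.26 km

Invert Athy's law: d = ln(φ₀/φ) / β
d = ln(0.43/0.21) / 0.317 = ln(2.048) / 0.317 = 0.7167 / 0.317 = 2.261 km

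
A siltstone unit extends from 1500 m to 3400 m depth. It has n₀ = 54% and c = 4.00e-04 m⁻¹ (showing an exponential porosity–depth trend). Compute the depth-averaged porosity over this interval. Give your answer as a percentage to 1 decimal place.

20.8%

Working in km (1 km = 1000 m; c in km⁻¹ = c in m⁻¹ × 1000):
⟨n⟩ = (1/(Z₂−Z₁)) ∫ n₀ e^(−cZ) dZ = n₀·(e^(−c·Z₁) − e^(−c·Z₂)) / (c·(Z₂−Z₁))
e^(−0.4×1.5) = 0.5488; e^(−0.4×3.4) = 0.2567
⟨n⟩ = 0.54 × (0.5488 − 0.2567) / (0.4 × 1.9) = 0.54 × 0.3844 = 0.2076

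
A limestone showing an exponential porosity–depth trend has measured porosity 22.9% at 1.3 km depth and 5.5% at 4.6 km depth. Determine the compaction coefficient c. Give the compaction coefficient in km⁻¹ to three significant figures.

0.432 km⁻¹

Athy: phi(z) = phi₀ e^(−cz) ⇒ phi₁/phi₂ = e^{c(z₂−z₁)} ⇒ c = ln(phi₁/phi₂)/(z₂−z₁)
c = ln(0.229/0.055) / (4.6 − 1.3) = ln(4.164) / 3.3 = 1.4264 / 3.3 = 0.4322 km⁻¹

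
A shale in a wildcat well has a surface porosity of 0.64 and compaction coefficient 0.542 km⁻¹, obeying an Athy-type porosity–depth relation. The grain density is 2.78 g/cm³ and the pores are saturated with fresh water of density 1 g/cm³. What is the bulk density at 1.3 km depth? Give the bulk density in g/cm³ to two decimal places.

2.22 g/cm³

Porosity at depth: φ = 0.64·exp(−0.542×1.3) = 0.64×0.4943 = 0.3164
Bulk density: ρ_b = (1−φ)ρ_g + φ·ρ_f = 0.6836×2.78 + 0.3164×1
       = 1.901 + 0.316 = 2.217 g/cm³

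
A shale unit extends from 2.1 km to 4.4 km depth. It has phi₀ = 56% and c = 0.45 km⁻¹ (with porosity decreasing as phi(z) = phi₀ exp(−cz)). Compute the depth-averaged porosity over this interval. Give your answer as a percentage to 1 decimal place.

13.6%

⟨phi⟩ = (1/(z₂−z₁)) ∫ phi₀ e^(−cz) dz = phi₀·(e^(−c·z₁) − e^(−c·z₂)) / (c·(z₂−z₁))
e^(−0.45×2.1) = 0.3887; e^(−0.45×4.4) = 0.1381
⟨phi⟩ = 0.56 × (0.3887 − 0.1381) / (0.45 × 2.3) = 0.56 × 0.2421 = 0.1356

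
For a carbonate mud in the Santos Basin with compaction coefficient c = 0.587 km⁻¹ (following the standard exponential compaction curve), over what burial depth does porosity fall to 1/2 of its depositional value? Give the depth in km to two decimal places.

1.18 km

n/n₀ = 1/2 ⇒ exp(−c·Z) = 1/2 ⇒ Z = ln(2) / c
Z = 0.6931 / 0.587 = 1.181 km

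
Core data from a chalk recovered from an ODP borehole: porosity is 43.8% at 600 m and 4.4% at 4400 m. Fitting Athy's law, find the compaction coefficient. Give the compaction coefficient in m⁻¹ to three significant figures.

0.000605 m⁻¹

Working in km (1 km = 1000 m; k in km⁻¹ = k in m⁻¹ × 1000):
Athy: phi(d) = phi₀ e^(−kd) ⇒ phi₁/phi₂ = e^{k(d₂−d₁)} ⇒ k = ln(phi₁/phi₂)/(d₂−d₁)
k = ln(0.438/0.044) / (4.4 − 0.6) = ln(9.955) / 3.8 = 2.2980 / 3.8 = 0.6047 km⁻¹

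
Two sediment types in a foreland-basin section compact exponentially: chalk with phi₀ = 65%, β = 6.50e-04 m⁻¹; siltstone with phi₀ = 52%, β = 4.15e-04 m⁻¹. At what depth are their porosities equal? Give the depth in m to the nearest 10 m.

Working in km (1 km = 1000 m; β in km⁻¹ = β in m⁻¹ × 1000):
Set phi₀ₐ e^(−βₐd) = phi₀ᵦ e^(−βᵦd) ⇒ ln(phi₀ₐ/phi₀ᵦ) = (βₐ − βᵦ)·d
d = ln(0.65/0.52) / (0.65 − 0.415) = 0.2231 / 0.235 = 0.950 km

950 m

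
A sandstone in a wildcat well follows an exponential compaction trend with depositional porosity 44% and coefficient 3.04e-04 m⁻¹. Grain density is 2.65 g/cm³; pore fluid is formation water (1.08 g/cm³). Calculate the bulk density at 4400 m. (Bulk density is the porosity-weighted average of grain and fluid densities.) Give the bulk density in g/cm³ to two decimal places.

2.47 g/cm³

Working in km (1 km = 1000 m; c in km⁻¹ = c in m⁻¹ × 1000):
Porosity at depth: n = 0.44·exp(−0.304×4.4) = 0.44×0.2625 = 0.1155
Bulk density: ρ_b = (1−n)ρ_g + n·ρ_f = 0.8845×2.65 + 0.1155×1.08
       = 2.344 + 0.125 = 2.469 g/cm³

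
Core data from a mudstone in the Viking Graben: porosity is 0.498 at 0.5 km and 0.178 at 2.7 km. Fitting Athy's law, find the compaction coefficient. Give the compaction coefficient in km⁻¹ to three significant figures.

Athy: φ(Z) = φ₀ e^(−βZ) ⇒ φ₁/φ₂ = e^{β(Z₂−Z₁)} ⇒ β = ln(φ₁/φ₂)/(Z₂−Z₁)
β = ln(0.498/0.178) / (2.7 − 0.5) = ln(2.798) / 2.2 = 1.0288 / 2.2 = 0.4676 km⁻¹

0.468 km⁻¹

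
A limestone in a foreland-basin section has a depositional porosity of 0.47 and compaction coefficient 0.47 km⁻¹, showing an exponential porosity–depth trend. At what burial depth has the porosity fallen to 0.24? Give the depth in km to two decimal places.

1.43 km

Invert Athy's law: d = ln(n₀/n) / c
d = ln(0.47/0.24) / 0.47 = ln(1.958) / 0.47 = 0.6721 / 0.47 = 1.430 km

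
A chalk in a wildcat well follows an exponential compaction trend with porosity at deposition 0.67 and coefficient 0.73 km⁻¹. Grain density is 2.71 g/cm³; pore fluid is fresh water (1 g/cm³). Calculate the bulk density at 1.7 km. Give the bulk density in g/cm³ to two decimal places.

2.38 g/cm³

Porosity at depth: φ = 0.67·exp(−0.73×1.7) = 0.67×0.2891 = 0.1937
Bulk density: ρ_b = (1−φ)ρ_g + φ·ρ_f = 0.8063×2.71 + 0.1937×1
       = 2.185 + 0.194 = 2.379 g/cm³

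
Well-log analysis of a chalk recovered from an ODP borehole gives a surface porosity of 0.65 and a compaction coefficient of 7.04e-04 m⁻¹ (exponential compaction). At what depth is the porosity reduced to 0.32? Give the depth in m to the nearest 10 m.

Working in km (1 km = 1000 m; k in km⁻¹ = k in m⁻¹ × 1000):
Invert Athy's law: z = ln(n₀/n) / k
z = ln(0.65/0.32) / 0.704 = ln(2.031) / 0.704 = 0.7087 / 0.704 = 1.007 km

1010 m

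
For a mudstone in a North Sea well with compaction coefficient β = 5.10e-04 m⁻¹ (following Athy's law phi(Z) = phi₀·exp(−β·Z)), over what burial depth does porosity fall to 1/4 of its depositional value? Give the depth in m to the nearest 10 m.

Working in km (1 km = 1000 m; β in km⁻¹ = β in m⁻¹ × 1000):
phi/phi₀ = 1/4 ⇒ exp(−β·Z) = 1/4 ⇒ Z = ln(4) / β
Z = 1.3863 / 0.51 = 2.718 km

2720 m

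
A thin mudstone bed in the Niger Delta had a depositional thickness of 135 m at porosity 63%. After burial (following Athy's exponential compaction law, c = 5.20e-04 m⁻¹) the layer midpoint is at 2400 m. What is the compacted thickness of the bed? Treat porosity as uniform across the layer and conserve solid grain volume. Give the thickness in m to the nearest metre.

61 m

Working in km (1 km = 1000 m; c in km⁻¹ = c in m⁻¹ × 1000):
Porosity at 2.4 km: φ = 0.63·exp(−0.52×2.4) = 0.1809
Solid-volume conservation: h(1−φ) = h₀(1−φ₀) ⇒ h = h₀·(1−φ₀)/(1−φ)
h = 0.135 × (1 − 0.63)/(1 − 0.1809) = 0.135 × 0.4517 = 0.0610 km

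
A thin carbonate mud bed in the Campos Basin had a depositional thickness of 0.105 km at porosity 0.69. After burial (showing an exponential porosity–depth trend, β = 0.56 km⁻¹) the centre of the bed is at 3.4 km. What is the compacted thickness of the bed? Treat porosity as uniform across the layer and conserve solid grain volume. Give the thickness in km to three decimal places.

0.036 km

Porosity at 3.4 km: n = 0.69·exp(−0.56×3.4) = 0.1028
Solid-volume conservation: h(1−n) = h₀(1−n₀) ⇒ h = h₀·(1−n₀)/(1−n)
h = 0.105 × (1 − 0.69)/(1 − 0.1028) = 0.105 × 0.3455 = 0.0363 km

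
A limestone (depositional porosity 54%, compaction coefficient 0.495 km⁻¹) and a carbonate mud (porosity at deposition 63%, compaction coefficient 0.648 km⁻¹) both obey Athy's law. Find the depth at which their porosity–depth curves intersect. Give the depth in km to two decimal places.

Set φ₀ₐ e^(−kₐd) = φ₀ᵦ e^(−kᵦd) ⇒ ln(φ₀ₐ/φ₀ᵦ) = (kₐ − kᵦ)·d
d = ln(0.54/0.63) / (0.495 − 0.648) = -0.1542 / -0.153 = 1.008 km

1.01 km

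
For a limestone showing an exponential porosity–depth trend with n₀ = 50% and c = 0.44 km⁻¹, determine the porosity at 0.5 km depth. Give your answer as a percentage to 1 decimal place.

n = n₀·exp(−c·d) = 0.5 × exp(−0.44 × 0.5) = 0.5 × exp(−0.22)
  = 0.5 × 0.8025 = 0.4013

40.1%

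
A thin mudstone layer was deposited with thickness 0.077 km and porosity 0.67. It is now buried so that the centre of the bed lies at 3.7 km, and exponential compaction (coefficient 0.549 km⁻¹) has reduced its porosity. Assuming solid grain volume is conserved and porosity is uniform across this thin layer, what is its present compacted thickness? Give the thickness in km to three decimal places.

0.028 km

Porosity at 3.7 km: phi = 0.67·exp(−0.549×3.7) = 0.0879
Solid-volume conservation: h(1−phi) = h₀(1−phi₀) ⇒ h = h₀·(1−phi₀)/(1−phi)
h = 0.077 × (1 − 0.67)/(1 − 0.0879) = 0.077 × 0.3618 = 0.0279 km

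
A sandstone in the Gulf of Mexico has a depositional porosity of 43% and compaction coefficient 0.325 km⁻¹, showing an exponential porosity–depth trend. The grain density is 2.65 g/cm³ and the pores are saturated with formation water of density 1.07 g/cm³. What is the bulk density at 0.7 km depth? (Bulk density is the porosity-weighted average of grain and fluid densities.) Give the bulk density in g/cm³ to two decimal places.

2.11 g/cm³

Porosity at depth: φ = 0.43·exp(−0.325×0.7) = 0.43×0.7965 = 0.3425
Bulk density: ρ_b = (1−φ)ρ_g + φ·ρ_f = 0.6575×2.65 + 0.3425×1.07
       = 1.742 + 0.366 = 2.109 g/cm³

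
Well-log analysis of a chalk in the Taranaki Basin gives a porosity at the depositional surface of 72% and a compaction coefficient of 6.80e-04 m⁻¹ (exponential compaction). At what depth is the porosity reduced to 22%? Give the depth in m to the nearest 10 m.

1740 m

Working in km (1 km = 1000 m; c in km⁻¹ = c in m⁻¹ × 1000):
Invert Athy's law: d = ln(phi₀/phi) / c
d = ln(0.72/0.22) / 0.68 = ln(3.273) / 0.68 = 1.1856 / 0.68 = 1.744 km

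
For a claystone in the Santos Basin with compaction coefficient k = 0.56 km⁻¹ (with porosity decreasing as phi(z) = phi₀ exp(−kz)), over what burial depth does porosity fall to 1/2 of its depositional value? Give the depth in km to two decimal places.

1.24 km

phi/phi₀ = 1/2 ⇒ exp(−k·z) = 1/2 ⇒ z = ln(2) / k
z = 0.6931 / 0.56 = 1.238 km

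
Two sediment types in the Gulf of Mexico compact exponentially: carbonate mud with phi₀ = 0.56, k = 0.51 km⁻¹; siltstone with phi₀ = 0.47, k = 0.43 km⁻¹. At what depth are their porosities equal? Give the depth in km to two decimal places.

Set phi₀ₐ e^(−kₐz) = phi₀ᵦ e^(−kᵦz) ⇒ ln(phi₀ₐ/phi₀ᵦ) = (kₐ − kᵦ)·z
z = ln(0.56/0.47) / (0.51 − 0.43) = 0.1752 / 0.08 = 2.190 km

2.19 km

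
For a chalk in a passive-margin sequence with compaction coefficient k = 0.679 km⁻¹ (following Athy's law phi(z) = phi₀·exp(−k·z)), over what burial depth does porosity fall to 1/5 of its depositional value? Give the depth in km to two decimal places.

2.37 km

phi/phi₀ = 1/5 ⇒ exp(−k·z) = 1/5 ⇒ z = ln(5) / k
z = 1.6094 / 0.679 = 2.370 km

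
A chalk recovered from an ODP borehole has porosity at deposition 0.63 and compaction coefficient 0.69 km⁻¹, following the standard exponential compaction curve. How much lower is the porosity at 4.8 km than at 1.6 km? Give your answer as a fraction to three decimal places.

0.186

φ(1.6) = 0.63·e^(−0.69×1.6) = 0.2089
φ(4.8) = 0.63·e^(−0.69×4.8) = 0.0230
Δφ = 0.2089 − 0.0230 = 0.1859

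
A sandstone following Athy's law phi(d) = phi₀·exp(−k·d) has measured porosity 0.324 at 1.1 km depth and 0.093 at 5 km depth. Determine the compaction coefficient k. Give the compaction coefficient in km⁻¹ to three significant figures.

0.320 km⁻¹

Athy: phi(d) = phi₀ e^(−kd) ⇒ phi₁/phi₂ = e^{k(d₂−d₁)} ⇒ k = ln(phi₁/phi₂)/(d₂−d₁)
k = ln(0.324/0.093) / (5 − 1.1) = ln(3.484) / 3.9 = 1.2481 / 3.9 = 0.32 km⁻¹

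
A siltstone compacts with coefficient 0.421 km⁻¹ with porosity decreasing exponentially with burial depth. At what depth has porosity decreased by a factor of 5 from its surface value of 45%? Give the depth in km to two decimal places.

n/n₀ = 1/5 ⇒ exp(−β·z) = 1/5 ⇒ z = ln(5) / β
z = 1.6094 / 0.421 = 3.823 km

3.82 km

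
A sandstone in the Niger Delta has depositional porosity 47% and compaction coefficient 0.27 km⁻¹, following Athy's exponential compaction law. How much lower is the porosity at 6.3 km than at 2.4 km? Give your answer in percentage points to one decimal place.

16.0 percentage points

phi(2.4) = 0.47·e^(−0.27×2.4) = 0.2459
phi(6.3) = 0.47·e^(−0.27×6.3) = 0.0858
Δphi = 0.2459 − 0.0858 = 0.1601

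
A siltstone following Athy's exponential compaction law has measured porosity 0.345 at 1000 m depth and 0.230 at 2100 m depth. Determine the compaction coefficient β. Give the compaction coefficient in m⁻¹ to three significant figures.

0.000369 m⁻¹

Working in km (1 km = 1000 m; β in km⁻¹ = β in m⁻¹ × 1000):
Athy: phi(d) = phi₀ e^(−βd) ⇒ phi₁/phi₂ = e^{β(d₂−d₁)} ⇒ β = ln(phi₁/phi₂)/(d₂−d₁)
β = ln(0.345/0.23) / (2.1 − 1) = ln(1.5) / 1.1 = 0.4055 / 1.1 = 0.3686 km⁻¹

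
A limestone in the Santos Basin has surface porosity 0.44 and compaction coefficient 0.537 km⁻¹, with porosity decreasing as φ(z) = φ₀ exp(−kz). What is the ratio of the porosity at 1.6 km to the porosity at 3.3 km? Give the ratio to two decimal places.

φ(z₁)/φ(z₂) = e^(−k·z₁)/e^(−k·z₂) = e^{k(z₂−z₁)}
= exp(0.537 × 1.7) = exp(0.9129) = 2.4915

2.49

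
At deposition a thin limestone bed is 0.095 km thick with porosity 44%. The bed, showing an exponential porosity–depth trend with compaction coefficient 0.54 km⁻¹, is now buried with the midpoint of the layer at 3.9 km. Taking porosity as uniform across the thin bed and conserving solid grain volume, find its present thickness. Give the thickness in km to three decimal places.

0.056 km

Porosity at 3.9 km: φ = 0.44·exp(−0.54×3.9) = 0.0536
Solid-volume conservation: h(1−φ) = h₀(1−φ₀) ⇒ h = h₀·(1−φ₀)/(1−φ)
h = 0.095 × (1 − 0.44)/(1 − 0.0536) = 0.095 × 0.5917 = 0.0562 km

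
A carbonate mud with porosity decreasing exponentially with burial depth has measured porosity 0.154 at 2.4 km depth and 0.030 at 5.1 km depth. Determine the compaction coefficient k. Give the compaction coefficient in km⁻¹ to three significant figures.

Athy: phi(z) = phi₀ e^(−kz) ⇒ phi₁/phi₂ = e^{k(z₂−z₁)} ⇒ k = ln(phi₁/phi₂)/(z₂−z₁)
k = ln(0.154/0.03) / (5.1 − 2.4) = ln(5.133) / 2.7 = 1.6358 / 2.7 = 0.6058 km⁻¹

0.606 km⁻¹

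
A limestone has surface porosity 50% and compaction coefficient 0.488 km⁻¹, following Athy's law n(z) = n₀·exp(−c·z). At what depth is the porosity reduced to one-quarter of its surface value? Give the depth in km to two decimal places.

2.84 km

n/n₀ = 1/4 ⇒ exp(−c·z) = 1/4 ⇒ z = ln(4) / c
z = 1.3863 / 0.488 = 2.841 km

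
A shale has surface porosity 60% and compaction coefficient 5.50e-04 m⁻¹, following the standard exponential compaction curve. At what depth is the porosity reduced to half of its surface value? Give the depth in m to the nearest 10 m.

Working in km (1 km = 1000 m; β in km⁻¹ = β in m⁻¹ × 1000):
φ/φ₀ = 1/2 ⇒ exp(−β·d) = 1/2 ⇒ d = ln(2) / β
d = 0.6931 / 0.55 = 1.260 km

1260 m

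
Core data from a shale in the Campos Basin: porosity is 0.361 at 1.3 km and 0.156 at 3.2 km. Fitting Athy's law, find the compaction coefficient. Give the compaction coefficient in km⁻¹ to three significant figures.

Athy: φ(d) = φ₀ e^(−kd) ⇒ φ₁/φ₂ = e^{k(d₂−d₁)} ⇒ k = ln(φ₁/φ₂)/(d₂−d₁)
k = ln(0.361/0.156) / (3.2 − 1.3) = ln(2.314) / 1.9 = 0.8390 / 1.9 = 0.4416 km⁻¹

0.442 km⁻¹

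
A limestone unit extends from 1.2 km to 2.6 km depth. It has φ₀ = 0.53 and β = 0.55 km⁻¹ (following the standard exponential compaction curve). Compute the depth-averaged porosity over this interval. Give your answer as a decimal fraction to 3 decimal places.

⟨φ⟩ = (1/(z₂−z₁)) ∫ φ₀ e^(−βz) dz = φ₀·(e^(−β·z₁) − e^(−β·z₂)) / (β·(z₂−z₁))
e^(−0.55×1.2) = 0.5169; e^(−0.55×2.6) = 0.2393
⟨φ⟩ = 0.53 × (0.5169 − 0.2393) / (0.55 × 1.4) = 0.53 × 0.3604 = 0.1910

0.191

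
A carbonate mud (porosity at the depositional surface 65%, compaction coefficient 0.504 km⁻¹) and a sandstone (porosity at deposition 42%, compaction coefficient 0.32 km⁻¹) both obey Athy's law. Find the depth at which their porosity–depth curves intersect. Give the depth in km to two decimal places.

Set φ₀ₐ e^(−βₐZ) = φ₀ᵦ e^(−βᵦZ) ⇒ ln(φ₀ₐ/φ₀ᵦ) = (βₐ − βᵦ)·Z
Z = ln(0.65/0.42) / (0.504 − 0.32) = 0.4367 / 0.184 = 2.373 km

2.37 km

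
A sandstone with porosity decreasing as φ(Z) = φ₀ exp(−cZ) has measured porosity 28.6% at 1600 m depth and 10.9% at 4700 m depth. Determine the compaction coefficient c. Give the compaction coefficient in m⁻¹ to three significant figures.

Working in km (1 km = 1000 m; c in km⁻¹ = c in m⁻¹ × 1000):
Athy: φ(Z) = φ₀ e^(−cZ) ⇒ φ₁/φ₂ = e^{c(Z₂−Z₁)} ⇒ c = ln(φ₁/φ₂)/(Z₂−Z₁)
c = ln(0.286/0.109) / (4.7 − 1.6) = ln(2.624) / 3.1 = 0.9646 / 3.1 = 0.3112 km⁻¹

0.000311 m⁻¹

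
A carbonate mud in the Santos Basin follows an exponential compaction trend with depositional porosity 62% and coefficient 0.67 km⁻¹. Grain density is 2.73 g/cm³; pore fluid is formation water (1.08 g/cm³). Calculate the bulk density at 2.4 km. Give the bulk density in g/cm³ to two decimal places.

Porosity at depth: n = 0.62·exp(−0.67×2.4) = 0.62×0.2003 = 0.1242
Bulk density: ρ_b = (1−n)ρ_g + n·ρ_f = 0.8758×2.73 + 0.1242×1.08
       = 2.391 + 0.134 = 2.525 g/cm³

2.53 g/cm³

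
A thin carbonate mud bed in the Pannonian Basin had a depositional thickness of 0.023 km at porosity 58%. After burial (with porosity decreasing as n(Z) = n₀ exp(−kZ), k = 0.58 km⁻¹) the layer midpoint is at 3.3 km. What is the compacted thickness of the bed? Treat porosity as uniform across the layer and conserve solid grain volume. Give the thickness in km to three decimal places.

Porosity at 3.3 km: n = 0.58·exp(−0.58×3.3) = 0.0855
Solid-volume conservation: h(1−n) = h₀(1−n₀) ⇒ h = h₀·(1−n₀)/(1−n)
h = 0.023 × (1 − 0.58)/(1 − 0.0855) = 0.023 × 0.4593 = 0.0106 km

0.011 km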